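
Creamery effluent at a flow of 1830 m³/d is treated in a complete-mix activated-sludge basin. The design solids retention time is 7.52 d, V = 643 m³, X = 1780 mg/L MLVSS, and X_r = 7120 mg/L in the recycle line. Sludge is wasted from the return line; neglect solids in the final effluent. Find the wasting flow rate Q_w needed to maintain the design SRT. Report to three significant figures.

Q_w ≈ 21.4 m³/d

θ_c = V·X/(Q_w·X_r) when wasting from the recycle, so Q_w = V·X/(θ_c·X_r) = 643.0 × 1780 / (7.52 × 7120) = 21.38 m³/d.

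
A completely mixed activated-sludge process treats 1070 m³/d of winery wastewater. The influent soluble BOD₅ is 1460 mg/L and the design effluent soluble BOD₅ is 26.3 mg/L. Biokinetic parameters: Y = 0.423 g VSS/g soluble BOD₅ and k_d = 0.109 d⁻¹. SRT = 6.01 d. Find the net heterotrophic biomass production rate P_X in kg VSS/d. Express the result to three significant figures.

P_X ≈ 392 kg VSS/d

Y_obs = Y / (1 + k_d θ_c) = 0.423 / (1 + 0.109 × 6.01) = 0.423 / 1.655 = 0.2556.
ΔS = 1460 − 26.3 = 1434 mg/L, so the substrate removal rate is 1070 × 1434/1000 = 1534 kg soluble BOD₅/d.
So the net sludge growth is P_X = 0.2556 × 1534 = 392.1 kg VSS/d.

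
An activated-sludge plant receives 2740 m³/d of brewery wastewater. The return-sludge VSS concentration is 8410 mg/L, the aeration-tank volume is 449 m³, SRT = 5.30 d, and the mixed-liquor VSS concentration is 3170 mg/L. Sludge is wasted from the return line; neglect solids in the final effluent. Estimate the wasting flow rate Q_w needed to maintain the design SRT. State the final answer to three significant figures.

Q_w ≈ 31.9 m³/d

θ_c = V·X/(Q_w·X_r) when wasting from the recycle, so Q_w = V·X/(θ_c·X_r) = 449.0 × 3170 / (5.30 × 8410) = 31.93 m³/d.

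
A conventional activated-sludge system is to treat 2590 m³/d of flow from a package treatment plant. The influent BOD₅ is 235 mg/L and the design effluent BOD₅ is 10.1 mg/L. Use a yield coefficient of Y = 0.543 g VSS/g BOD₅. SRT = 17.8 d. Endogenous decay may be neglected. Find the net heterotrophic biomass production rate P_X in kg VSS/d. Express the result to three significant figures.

With endogenous decay neglected, the observed yield equals the true yield: Y_obs = Y = 0.543 g VSS/g BOD₅.
Q·(S₀ − S) = 2590 × (235 − 10.1) × 10⁻³ = 582.5 kg/d removed.
Biomass produced: P_X = Y_obs·Q·ΔS = 0.5430 × 582.5 ≈ 316.3 kg VSS/d.

P_X ≈ 316 kg VSS/d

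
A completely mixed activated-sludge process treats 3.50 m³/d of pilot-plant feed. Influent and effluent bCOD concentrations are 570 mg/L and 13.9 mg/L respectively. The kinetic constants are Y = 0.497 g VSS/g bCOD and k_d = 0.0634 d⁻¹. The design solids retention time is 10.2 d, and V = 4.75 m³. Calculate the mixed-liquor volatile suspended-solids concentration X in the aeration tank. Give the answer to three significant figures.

X ≈ 1260 mg/L

X = Y·Q·ΔS·θ_c / [V·(1 + k_d θ_c)] = 0.497 × 3.50 × (570 − 13.9) × 10.2 / [4.75 × (1 + 0.0634 × 10.2)] = 1261 mg/L.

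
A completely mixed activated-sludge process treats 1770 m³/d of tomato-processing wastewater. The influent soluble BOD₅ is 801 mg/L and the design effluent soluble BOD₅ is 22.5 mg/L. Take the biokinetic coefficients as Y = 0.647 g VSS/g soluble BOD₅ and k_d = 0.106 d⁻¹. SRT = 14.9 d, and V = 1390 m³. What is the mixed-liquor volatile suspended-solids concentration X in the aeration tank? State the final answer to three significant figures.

From V·X·(1 + k_d·θ_c) = Y·Q·(S₀ − S)·θ_c: X = 0.647 × 1770 × (801 − 22.5) × 14.9 / [1390 × (1 + 0.106 × 14.9)] = 3705 mg/L.

X ≈ 3710 mg/L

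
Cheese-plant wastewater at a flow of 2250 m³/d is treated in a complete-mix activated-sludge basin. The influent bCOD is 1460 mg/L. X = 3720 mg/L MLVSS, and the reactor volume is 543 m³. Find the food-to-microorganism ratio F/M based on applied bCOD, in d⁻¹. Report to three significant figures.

Food-to-microorganism ratio F/M = Q S₀ / (V X) = 2250 × 1460 / (543.0 × 3720) = 1.626 d⁻¹.

F/M ≈ 1.63 d⁻¹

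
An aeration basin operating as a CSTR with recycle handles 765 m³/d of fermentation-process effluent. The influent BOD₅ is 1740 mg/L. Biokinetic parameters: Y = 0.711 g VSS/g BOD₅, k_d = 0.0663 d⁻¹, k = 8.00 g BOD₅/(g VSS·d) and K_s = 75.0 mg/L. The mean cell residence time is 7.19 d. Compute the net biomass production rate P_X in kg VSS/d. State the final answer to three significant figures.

P_X ≈ 640 kg VSS/d

Effluent substrate depends only on kinetics and SRT: S = K_s(1 + k_d θ_c) / [θ_c(Yk − k_d) − 1] = 75.0 × (1 + 0.0663 × 7.19) / [7.19 × (0.711 × 8.00 − 0.0663) − 1] = 110.8 / 39.42 = 2.810 mg/L.
Observed yield with endogenous decay: Y_obs = Y / (1 + k_d·θ_c) = 0.711 / (1 + 0.0663 × 7.19) = 0.711 / 1.477 = 0.4815 g VSS/g BOD₅.
ΔS = 1740 − 2.81 = 1737 mg/L, so the substrate removal rate is 765 × 1737/1000 = 1329 kg BOD₅/d.
Net biomass production P_X = Y_obs × Q·(S₀ − S) = 0.4815 × 1329 = 639.9 kg VSS/d.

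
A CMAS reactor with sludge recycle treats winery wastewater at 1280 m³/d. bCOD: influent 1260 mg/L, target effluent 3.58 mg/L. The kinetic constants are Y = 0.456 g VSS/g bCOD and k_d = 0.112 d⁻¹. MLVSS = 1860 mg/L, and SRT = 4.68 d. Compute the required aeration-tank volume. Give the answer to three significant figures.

V ≈ 1210 m³

From the SRT design equation V = Y Q (S₀−S) θ_c / [X (1 + k_d θ_c)] = 0.456 × 1280 × (1260 − 3.58) × 4.68 / [1860 × (1 + 0.112 × 4.68)] = 3.43×10^6 / 2835 = 1211 m³.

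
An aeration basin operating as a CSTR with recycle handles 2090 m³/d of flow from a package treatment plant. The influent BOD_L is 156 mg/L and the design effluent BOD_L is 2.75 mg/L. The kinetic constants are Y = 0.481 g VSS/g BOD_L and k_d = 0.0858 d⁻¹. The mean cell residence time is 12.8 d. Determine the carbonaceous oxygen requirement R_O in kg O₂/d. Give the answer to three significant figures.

Observed yield with endogenous decay: Y_obs = Y / (1 + k_d·θ_c) = 0.481 / (1 + 0.0858 × 12.8) = 0.481 / 2.098 = 0.2292 g VSS/g BOD_L.
Mass of BOD_L removed per day: Q(S₀ − S) = 2090 × 153.2 g/m³ = 320.3 kg/d.
Net sludge production P_X = 0.2292 × 320.3 = 73.42 kg VSS/d.
R_O = Q·ΔS − 1.42 P_X = 320.3 − 104.3 = 216.0 kg O₂/d.

R_O ≈ 216 kg O₂/d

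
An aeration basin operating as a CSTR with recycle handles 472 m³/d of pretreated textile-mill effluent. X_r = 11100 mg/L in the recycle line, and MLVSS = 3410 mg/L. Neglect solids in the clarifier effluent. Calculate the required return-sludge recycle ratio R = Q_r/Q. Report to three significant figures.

R ≈ 0.443

Mass balance around the secondary clarifier (neglecting effluent solids): R = X / (X_r − X) = 3410 / (11100 − 3410) = 0.4434.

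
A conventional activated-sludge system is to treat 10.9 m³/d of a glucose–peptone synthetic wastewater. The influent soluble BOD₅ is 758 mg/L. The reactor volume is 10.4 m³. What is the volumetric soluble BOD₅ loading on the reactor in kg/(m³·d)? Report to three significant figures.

L_v = Q S₀ / V = 10.9 × 758 × 10⁻³ / 10.40 = 0.7944 kg/(m³·d).

L_v ≈ 0.794 kg soluble BOD₅/(m³·d)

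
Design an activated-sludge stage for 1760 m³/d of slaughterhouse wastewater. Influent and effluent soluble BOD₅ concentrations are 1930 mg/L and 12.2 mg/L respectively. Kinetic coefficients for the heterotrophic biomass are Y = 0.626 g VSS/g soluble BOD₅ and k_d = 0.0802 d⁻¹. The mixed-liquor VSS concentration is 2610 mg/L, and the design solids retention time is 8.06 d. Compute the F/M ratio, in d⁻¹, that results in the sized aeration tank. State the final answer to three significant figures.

Rearranging the biomass balance for a CMAS with decay, V = Y·Q·ΔS·θ_c / [X·(1+k_d θ_c)] = 0.626 × 1760 × (1930 − 12.2) × 8.06 / [2610 × (1 + 0.0802 × 8.06)] = 1.7×10^7 / 4297 = 3963 m³.
F/M = applied load / biomass = Q·S₀/(V·X) = 1760 × 1930 / (3963 × 2610) = 0.3284 d⁻¹.

F/M ≈ 0.328 d⁻¹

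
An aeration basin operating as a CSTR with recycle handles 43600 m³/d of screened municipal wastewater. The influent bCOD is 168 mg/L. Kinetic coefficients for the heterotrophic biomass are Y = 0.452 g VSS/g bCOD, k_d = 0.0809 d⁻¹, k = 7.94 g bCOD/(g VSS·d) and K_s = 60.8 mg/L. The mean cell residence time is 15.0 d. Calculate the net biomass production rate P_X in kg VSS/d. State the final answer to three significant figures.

P_X ≈ 1470 kg VSS/d

From the Monod/SRT balance for a CMAS, S = K_s·(1+k_d θ_c)/[θ_c·(Y k − k_d) − 1] = 60.8 × (1 + 0.0809 × 15.0) / [15.0 × (0.452 × 7.94 − 0.0809) − 1] = 134.6 / 51.62 = 2.607 mg/L.
Y_obs = Y / (1 + k_d θ_c) = 0.452 / (1 + 0.0809 × 15.0) = 0.452 / 2.213 = 0.2042.
Mass of bCOD removed per day: Q(S₀ − S) = 43600 × 165.4 g/m³ = 7211 kg/d.
So the net sludge growth is P_X = 0.2042 × 7211 = 1472 kg VSS/d.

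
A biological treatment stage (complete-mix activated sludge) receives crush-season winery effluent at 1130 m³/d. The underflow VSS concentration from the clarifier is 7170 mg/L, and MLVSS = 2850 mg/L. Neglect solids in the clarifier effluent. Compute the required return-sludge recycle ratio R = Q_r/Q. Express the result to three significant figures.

Mass balance around the secondary clarifier (neglecting effluent solids): R = X / (X_r − X) = 2850 / (7170 − 2850) = 0.6597.

R ≈ 0.660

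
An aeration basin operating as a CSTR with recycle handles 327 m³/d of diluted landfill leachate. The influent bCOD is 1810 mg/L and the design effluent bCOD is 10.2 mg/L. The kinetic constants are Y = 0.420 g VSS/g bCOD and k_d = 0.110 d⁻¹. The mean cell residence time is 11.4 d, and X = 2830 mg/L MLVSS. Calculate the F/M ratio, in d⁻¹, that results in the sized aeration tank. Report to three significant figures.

Rearranging the biomass balance for a CMAS with decay, V = Y·Q·ΔS·θ_c / [X·(1+k_d θ_c)] = 0.420 × 327 × (1810 − 10.2) × 11.4 / [2830 × (1 + 0.110 × 11.4)] = 2.82×10^6 / 6379 = 441.8 m³.
F/M = applied load / biomass = Q·S₀/(V·X) = 327 × 1810 / (441.8 × 2830) = 0.4734 d⁻¹.

F/M ≈ 0.473 d⁻¹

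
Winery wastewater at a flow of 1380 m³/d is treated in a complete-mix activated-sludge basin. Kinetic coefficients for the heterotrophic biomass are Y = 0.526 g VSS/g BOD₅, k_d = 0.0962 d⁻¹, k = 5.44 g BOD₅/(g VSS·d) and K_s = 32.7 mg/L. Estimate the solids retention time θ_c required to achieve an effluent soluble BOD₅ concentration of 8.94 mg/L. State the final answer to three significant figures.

Specific growth rate at S = 8.94 mg/L: μ = YkS/(K_s+S) = 0.526·5.44·8.94/(32.7+8.94) = 0.6143 d⁻¹.
θ_c = 1/(μ − k_d) = 1/(0.6143 − 0.0962) = 1/0.5181 = 1.930 d.

θ_c ≈ 1.93 d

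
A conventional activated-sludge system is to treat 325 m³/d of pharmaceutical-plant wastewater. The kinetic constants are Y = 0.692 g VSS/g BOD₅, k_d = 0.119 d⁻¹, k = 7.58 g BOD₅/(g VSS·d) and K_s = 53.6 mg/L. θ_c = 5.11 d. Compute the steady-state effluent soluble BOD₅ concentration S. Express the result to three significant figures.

From the Monod/SRT balance for a CMAS, S = K_s·(1+k_d θ_c)/[θ_c·(Y k − k_d) − 1] = 53.6 × (1 + 0.119 × 5.11) / [5.11 × (0.692 × 7.58 − 0.119) − 1] = 86.19 / 25.20 = 3.421 mg/L.

S ≈ 3.42 mg/L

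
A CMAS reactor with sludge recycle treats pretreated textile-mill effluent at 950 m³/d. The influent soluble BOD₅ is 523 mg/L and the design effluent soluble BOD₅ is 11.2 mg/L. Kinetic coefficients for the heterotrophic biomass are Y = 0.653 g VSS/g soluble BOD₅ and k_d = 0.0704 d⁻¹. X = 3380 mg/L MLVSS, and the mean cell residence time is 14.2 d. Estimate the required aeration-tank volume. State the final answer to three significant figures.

V ≈ 667 m³

Steady-state biomass mass balance: V·X·(1 + k_d·θ_c) = Y·Q·(S₀ − S)·θ_c, so V = 0.653 × 950 × (523 − 11.2) × 14.2 / [3380 × (1 + 0.0704 × 14.2)] = 4.51×10^6 / 6759 = 667.0 m³.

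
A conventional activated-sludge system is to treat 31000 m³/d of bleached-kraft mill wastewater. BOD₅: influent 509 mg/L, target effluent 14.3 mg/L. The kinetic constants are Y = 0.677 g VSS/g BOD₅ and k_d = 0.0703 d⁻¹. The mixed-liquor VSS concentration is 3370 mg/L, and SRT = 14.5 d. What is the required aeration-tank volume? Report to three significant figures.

Rearranging the biomass balance for a CMAS with decay, V = Y·Q·ΔS·θ_c / [X·(1+k_d θ_c)] = 0.677 × 31000 × (509 − 14.3) × 14.5 / [3370 × (1 + 0.0703 × 14.5)] = 1.51×10^8 / 6805 = 22122 m³.

V ≈ 22100 m³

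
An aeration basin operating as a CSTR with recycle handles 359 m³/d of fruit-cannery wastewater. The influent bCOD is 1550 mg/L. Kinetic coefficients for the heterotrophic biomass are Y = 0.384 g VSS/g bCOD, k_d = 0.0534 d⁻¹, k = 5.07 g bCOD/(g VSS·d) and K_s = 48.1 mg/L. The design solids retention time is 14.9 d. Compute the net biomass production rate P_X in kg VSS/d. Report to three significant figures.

P_X ≈ 119 kg VSS/d

From the Monod/SRT balance for a CMAS, S = K_s·(1+k_d θ_c)/[θ_c·(Y k − k_d) − 1] = 48.1 × (1 + 0.0534 × 14.9) / [14.9 × (0.384 × 5.07 − 0.0534) − 1] = 86.37 / 27.21 = 3.174 mg/L.
Correct the yield for decay: Y_obs = Y/(1 + k_d θ_c) = 0.384 / (1 + 0.0534 × 14.9) = 0.384 / 1.796 = 0.2138.
Substrate removed = Q·(S₀ − S) = 359 m³/d × (1550 − 3.17) g/m³ = 5.55×10^5 g/d = 555.3 kg/d.
Biomass produced: P_X = Y_obs·Q·ΔS = 0.2138 × 555.3 ≈ 118.8 kg VSS/d.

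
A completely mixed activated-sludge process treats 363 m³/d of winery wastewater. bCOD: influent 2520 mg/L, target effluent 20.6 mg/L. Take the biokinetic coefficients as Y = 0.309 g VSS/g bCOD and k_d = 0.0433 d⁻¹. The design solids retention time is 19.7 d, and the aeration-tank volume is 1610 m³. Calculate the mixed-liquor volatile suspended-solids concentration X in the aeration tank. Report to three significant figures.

Solving the biomass balance for X: X = Y Q (S₀−S) θ_c / [V (1+k_d θ_c)] = 0.309 × 363 × (2520 − 20.6) × 19.7 / [1610 × (1 + 0.0433 × 19.7)] = 1851 mg/L.

X ≈ 1850 mg/L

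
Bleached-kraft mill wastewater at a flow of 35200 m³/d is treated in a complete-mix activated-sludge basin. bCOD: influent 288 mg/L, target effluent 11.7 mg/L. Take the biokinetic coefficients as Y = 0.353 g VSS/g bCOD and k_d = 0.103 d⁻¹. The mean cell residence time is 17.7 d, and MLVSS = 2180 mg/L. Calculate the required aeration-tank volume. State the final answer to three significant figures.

Rearranging the biomass balance for a CMAS with decay, V = Y·Q·ΔS·θ_c / [X·(1+k_d θ_c)] = 0.353 × 35200 × (288 − 11.7) × 17.7 / [2180 × (1 + 0.103 × 17.7)] = 6.08×10^7 / 6154 = 9874 m³.

V ≈ 9870 m³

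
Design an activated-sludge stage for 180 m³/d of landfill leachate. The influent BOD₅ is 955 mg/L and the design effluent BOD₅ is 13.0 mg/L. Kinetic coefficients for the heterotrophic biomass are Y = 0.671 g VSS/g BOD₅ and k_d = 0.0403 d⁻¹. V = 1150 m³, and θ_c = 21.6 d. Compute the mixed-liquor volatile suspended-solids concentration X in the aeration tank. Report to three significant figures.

X ≈ 1140 mg/L

From V·X·(1 + k_d·θ_c) = Y·Q·(S₀ − S)·θ_c: X = 0.671 × 180 × (955 − 13.0) × 21.6 / [1150 × (1 + 0.0403 × 21.6)] = 1142 mg/L.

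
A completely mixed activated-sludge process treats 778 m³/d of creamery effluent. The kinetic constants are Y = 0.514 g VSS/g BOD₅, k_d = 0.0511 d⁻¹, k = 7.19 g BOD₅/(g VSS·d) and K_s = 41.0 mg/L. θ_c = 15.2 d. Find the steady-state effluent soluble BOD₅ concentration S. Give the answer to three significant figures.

From the Monod/SRT balance for a CMAS, S = K_s·(1+k_d θ_c)/[θ_c·(Y k − k_d) − 1] = 41.0 × (1 + 0.0511 × 15.2) / [15.2 × (0.514 × 7.19 − 0.0511) − 1] = 72.85 / 54.40 = 1.339 mg/L.

S ≈ 1.34 mg/L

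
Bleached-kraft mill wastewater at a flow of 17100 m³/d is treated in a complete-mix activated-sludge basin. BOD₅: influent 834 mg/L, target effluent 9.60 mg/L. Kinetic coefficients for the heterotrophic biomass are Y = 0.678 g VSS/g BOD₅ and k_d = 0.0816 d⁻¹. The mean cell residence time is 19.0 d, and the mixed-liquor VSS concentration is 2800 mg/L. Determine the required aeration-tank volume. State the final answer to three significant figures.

V ≈ 25400 m³

Steady-state biomass mass balance: V·X·(1 + k_d·θ_c) = Y·Q·(S₀ − S)·θ_c, so V = 0.678 × 17100 × (834 − 9.60) × 19.0 / [2800 × (1 + 0.0816 × 19.0)] = 1.82×10^8 / 7141 = 25430 m³.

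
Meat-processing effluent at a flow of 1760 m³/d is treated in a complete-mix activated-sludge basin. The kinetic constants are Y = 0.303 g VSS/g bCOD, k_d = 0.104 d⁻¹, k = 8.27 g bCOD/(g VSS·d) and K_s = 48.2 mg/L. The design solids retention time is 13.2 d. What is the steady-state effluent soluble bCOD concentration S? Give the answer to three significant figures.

From the Monod/SRT balance for a CMAS, S = K_s·(1+k_d θ_c)/[θ_c·(Y k − k_d) − 1] = 48.2 × (1 + 0.104 × 13.2) / [13.2 × (0.303 × 8.27 − 0.104) − 1] = 114.4 / 30.70 = 3.725 mg/L.

S ≈ 3.72 mg/L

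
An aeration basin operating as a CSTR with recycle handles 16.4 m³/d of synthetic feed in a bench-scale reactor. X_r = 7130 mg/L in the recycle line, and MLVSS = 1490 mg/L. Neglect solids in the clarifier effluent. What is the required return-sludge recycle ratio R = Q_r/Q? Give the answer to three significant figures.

Mass balance around the secondary clarifier (neglecting effluent solids): R = X / (X_r − X) = 1490 / (7130 − 1490) = 0.2642.

R ≈ 0.264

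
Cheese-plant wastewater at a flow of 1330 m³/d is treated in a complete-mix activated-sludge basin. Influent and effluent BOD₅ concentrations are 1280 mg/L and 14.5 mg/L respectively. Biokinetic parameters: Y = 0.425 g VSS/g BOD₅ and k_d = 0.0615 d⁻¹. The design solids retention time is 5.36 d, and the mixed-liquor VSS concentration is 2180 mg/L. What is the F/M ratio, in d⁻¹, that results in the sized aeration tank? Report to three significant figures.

F/M ≈ 0.590 d⁻¹

Rearranging the biomass balance for a CMAS with decay, V = Y·Q·ΔS·θ_c / [X·(1+k_d θ_c)] = 0.425 × 1330 × (1280 − 14.5) × 5.36 / [2180 × (1 + 0.0615 × 5.36)] = 3.83×10^6 / 2899 = 1323 m³.
F/M = applied load / biomass = Q·S₀/(V·X) = 1330 × 1280 / (1323 × 2180) = 0.5904 d⁻¹.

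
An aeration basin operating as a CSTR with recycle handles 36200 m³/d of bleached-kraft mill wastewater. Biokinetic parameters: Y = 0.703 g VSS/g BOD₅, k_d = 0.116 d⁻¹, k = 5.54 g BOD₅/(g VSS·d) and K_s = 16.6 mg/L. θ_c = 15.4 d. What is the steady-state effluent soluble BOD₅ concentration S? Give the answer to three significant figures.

Effluent substrate depends only on kinetics and SRT: S = K_s(1 + k_d θ_c) / [θ_c(Yk − k_d) − 1] = 16.6 × (1 + 0.116 × 15.4) / [15.4 × (0.703 × 5.54 − 0.116) − 1] = 46.25 / 57.19 = 0.8088 mg/L.

S ≈ 0.809 mg/L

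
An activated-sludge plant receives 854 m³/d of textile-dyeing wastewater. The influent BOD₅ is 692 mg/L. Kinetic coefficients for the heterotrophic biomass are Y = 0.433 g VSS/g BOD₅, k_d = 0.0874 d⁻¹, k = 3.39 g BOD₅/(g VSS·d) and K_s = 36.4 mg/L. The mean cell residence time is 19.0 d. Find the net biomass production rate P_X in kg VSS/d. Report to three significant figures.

P_X ≈ 95.6 kg VSS/d

Effluent substrate depends only on kinetics and SRT: S = K_s(1 + k_d θ_c) / [θ_c(Yk − k_d) − 1] = 36.4 × (1 + 0.0874 × 19.0) / [19.0 × (0.433 × 3.39 − 0.0874) − 1] = 96.85 / 25.23 = 3.839 mg/L.
Y_obs = Y / (1 + k_d θ_c) = 0.433 / (1 + 0.0874 × 19.0) = 0.433 / 2.661 = 0.1627.
Substrate removed = Q·(S₀ − S) = 854 m³/d × (692 − 3.84) g/m³ = 5.88×10^5 g/d = 587.7 kg/d.
Net biomass production P_X = Y_obs × Q·(S₀ − S) = 0.1627 × 587.7 = 95.64 kg VSS/d.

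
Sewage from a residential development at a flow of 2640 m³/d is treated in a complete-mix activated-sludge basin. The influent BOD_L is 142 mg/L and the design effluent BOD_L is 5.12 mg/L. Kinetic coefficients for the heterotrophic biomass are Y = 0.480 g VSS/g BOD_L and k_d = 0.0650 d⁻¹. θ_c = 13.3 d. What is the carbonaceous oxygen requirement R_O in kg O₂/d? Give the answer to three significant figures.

R_O ≈ 229 kg O₂/d

Observed yield with endogenous decay: Y_obs = Y / (1 + k_d·θ_c) = 0.480 / (1 + 0.0650 × 13.3) = 0.480 / 1.865 = 0.2574 g VSS/g BOD_L.
Mass of BOD_L removed per day: Q(S₀ − S) = 2640 × 136.9 g/m³ = 361.4 kg/d.
Biomass synthesised: P_X = Y_obs × 361.4 = 93.03 kg VSS/d.
R_O = Q·(S₀ − S) − 1.42·P_X = 361.4 − 1.42 × 93.03 = 229.3 kg O₂/d.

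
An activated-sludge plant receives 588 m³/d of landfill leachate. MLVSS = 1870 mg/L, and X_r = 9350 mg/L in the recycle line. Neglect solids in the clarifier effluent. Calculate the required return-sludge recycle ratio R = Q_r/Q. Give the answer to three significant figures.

R = Q_r/Q = X/(X_r − X) = 1870 / (9350 − 1870) = 0.2500.

R ≈ 0.250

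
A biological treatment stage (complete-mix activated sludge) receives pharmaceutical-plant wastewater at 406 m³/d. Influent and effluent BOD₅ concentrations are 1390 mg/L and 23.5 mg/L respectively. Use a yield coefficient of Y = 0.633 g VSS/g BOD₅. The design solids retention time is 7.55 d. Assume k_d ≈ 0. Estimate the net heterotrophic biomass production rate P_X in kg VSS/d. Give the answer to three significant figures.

P_X ≈ 351 kg VSS/d

No decay correction is needed, so Y_obs = Y = 0.633.
Q·(S₀ − S) = 406 × (1390 − 23.5) × 10⁻³ = 554.8 kg/d removed.
P_X = Y_obs · Q(S₀ − S) = 0.6330 × 554.8 = 351.2 kg VSS/d.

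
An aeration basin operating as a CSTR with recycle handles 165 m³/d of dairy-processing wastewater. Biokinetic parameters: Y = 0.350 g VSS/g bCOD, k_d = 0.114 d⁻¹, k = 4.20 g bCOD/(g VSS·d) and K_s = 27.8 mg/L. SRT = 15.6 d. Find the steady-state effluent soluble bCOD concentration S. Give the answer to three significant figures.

Effluent substrate depends only on kinetics and SRT: S = K_s(1 + k_d θ_c) / [θ_c(Yk − k_d) − 1] = 27.8 × (1 + 0.114 × 15.6) / [15.6 × (0.350 × 4.20 − 0.114) − 1] = 77.24 / 20.15 = 3.833 mg/L.

S ≈ 3.83 mg/L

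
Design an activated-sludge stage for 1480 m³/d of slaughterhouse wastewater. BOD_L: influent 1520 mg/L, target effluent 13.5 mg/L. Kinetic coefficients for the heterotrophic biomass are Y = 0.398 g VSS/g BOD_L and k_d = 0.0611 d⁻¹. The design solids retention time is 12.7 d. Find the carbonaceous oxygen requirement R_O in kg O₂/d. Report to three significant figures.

Observed yield with endogenous decay: Y_obs = Y / (1 + k_d·θ_c) = 0.398 / (1 + 0.0611 × 12.7) = 0.398 / 1.776 = 0.2241 g VSS/g BOD_L.
Substrate removed = Q·(S₀ − S) = 1480 m³/d × (1520 − 13.5) g/m³ = 2.23×10^6 g/d = 2230 kg/d.
Biomass synthesised: P_X = Y_obs × 2230 = 499.7 kg VSS/d.
R_O = Q·(S₀ − S) − 1.42·P_X = 2230 − 1.42 × 499.7 = 1520 kg O₂/d.

R_O ≈ 1520 kg O₂/d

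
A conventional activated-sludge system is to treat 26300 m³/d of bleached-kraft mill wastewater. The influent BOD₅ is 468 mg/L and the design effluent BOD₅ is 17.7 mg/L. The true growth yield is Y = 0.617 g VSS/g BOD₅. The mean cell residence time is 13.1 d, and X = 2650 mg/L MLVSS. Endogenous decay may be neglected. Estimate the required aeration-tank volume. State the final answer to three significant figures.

V·X = Y·Q·ΔS·θ_c gives V = 0.617 × 26300 × (468 − 17.7) × 13.1 / 2650 = 36122 m³.

V ≈ 36100 m³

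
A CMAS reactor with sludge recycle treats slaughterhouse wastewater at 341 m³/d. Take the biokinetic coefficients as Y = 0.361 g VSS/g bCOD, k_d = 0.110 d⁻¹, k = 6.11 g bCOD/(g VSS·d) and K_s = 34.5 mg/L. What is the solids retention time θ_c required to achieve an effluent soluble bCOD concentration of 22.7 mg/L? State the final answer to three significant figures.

Specific growth rate at S = 22.7 mg/L: μ = YkS/(K_s+S) = 0.361·6.11·22.7/(34.5+22.7) = 0.8753 d⁻¹.
θ_c = 1/(μ − k_d) = 1/(0.8753 − 0.110) = 1/0.7653 = 1.307 d.

θ_c ≈ 1.31 d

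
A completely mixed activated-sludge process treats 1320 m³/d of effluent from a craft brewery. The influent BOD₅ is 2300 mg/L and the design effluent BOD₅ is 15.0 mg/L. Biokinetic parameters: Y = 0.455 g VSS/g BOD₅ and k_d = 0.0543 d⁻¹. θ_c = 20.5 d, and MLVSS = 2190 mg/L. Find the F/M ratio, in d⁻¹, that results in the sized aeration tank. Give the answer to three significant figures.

F/M ≈ 0.228 d⁻¹

From the SRT design equation V = Y Q (S₀−S) θ_c / [X (1 + k_d θ_c)] = 0.455 × 1320 × (2300 − 15.0) × 20.5 / [2190 × (1 + 0.0543 × 20.5)] = 2.81×10^7 / 4628 = 6079 m³.
Food-to-microorganism ratio F/M = Q S₀ / (V X) = 1320 × 2300 / (6079 × 2190) = 0.2280 d⁻¹.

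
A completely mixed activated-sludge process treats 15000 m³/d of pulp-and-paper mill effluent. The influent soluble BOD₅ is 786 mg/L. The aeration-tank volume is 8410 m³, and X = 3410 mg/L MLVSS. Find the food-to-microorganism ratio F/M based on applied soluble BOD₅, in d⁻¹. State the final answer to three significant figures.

F/M ≈ 0.411 d⁻¹

Food-to-microorganism ratio F/M = Q S₀ / (V X) = 15000 × 786 / (8410 × 3410) = 0.4111 d⁻¹.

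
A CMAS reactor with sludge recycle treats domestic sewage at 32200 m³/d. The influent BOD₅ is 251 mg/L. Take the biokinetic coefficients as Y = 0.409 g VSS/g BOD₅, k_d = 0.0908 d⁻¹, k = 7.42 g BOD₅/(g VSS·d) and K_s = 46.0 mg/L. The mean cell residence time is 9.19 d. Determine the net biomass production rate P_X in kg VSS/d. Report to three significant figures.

P_X ≈ 1780 kg VSS/d

From the Monod/SRT balance for a CMAS, S = K_s·(1+k_d θ_c)/[θ_c·(Y k − k_d) − 1] = 46.0 × (1 + 0.0908 × 9.19) / [9.19 × (0.409 × 7.42 − 0.0908) − 1] = 84.38 / 26.06 = 3.239 mg/L.
The observed yield is Y_obs = Y/(1 + k_d·θ_c) = 0.409 / (1 + 0.0908 × 9.19) = 0.409 / 1.834 = 0.2230 g VSS per g BOD₅ removed.
Substrate removed = Q·(S₀ − S) = 32200 m³/d × (251 − 3.24) g/m³ = 7.98×10^6 g/d = 7978 kg/d.
Biomass produced: P_X = Y_obs·Q·ΔS = 0.2230 × 7978 ≈ 1779 kg VSS/d.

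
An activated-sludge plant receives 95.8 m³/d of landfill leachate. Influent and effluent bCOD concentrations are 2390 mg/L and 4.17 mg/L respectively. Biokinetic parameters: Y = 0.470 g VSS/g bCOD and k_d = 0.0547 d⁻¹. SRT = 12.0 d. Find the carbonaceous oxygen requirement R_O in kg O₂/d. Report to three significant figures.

Y_obs = Y / (1 + k_d θ_c) = 0.470 / (1 + 0.0547 × 12.0) = 0.470 / 1.656 = 0.2837.
Mass of bCOD removed per day: Q(S₀ − S) = 95.8 × 2386 g/m³ = 228.6 kg/d.
Net sludge production P_X = 0.2837 × 228.6 = 64.85 kg VSS/d.
R_O = Q·ΔS − 1.42 P_X = 228.6 − 92.09 = 136.5 kg O₂/d.

R_O ≈ 136 kg O₂/d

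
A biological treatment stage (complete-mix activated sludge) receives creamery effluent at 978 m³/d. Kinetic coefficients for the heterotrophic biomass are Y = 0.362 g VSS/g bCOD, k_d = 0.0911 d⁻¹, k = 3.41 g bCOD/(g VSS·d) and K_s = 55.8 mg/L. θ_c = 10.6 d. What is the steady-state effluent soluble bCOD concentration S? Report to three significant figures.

S ≈ 9.86 mg/L

For a completely mixed reactor with recycle the Lawrence–McCarty relation gives S = K_s·(1 + k_d·θ_c) / [θ_c·(Y·k − k_d) − 1] = 55.8 × (1 + 0.0911 × 10.6) / [10.6 × (0.362 × 3.41 − 0.0911) − 1] = 109.7 / 11.12 = 9.864 mg/L.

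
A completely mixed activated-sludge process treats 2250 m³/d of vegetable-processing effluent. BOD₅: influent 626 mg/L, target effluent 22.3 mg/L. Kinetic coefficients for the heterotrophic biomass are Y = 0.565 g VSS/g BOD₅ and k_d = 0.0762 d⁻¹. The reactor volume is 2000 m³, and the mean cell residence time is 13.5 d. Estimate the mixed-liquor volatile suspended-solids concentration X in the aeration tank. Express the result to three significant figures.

X ≈ 2550 mg/L

Solving the biomass balance for X: X = Y Q (S₀−S) θ_c / [V (1+k_d θ_c)] = 0.565 × 2250 × (626 − 22.3) × 13.5 / [2000 × (1 + 0.0762 × 13.5)] = 2554 mg/L.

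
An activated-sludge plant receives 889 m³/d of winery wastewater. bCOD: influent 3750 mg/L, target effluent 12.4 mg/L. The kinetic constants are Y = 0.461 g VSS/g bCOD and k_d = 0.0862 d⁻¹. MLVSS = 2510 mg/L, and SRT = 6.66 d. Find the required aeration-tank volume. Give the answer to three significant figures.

From the SRT design equation V = Y Q (S₀−S) θ_c / [X (1 + k_d θ_c)] = 0.461 × 889 × (3750 − 12.4) × 6.66 / [2510 × (1 + 0.0862 × 6.66)] = 1.02×10^7 / 3951 = 2582 m³.

V ≈ 2580 m³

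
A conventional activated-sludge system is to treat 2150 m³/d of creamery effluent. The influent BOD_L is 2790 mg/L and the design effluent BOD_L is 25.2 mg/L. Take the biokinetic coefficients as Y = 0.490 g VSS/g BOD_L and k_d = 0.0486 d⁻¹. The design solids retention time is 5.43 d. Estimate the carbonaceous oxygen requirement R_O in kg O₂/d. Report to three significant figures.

R_O ≈ 2670 kg O₂/d

Y_obs = Y / (1 + k_d θ_c) = 0.490 / (1 + 0.0486 × 5.43) = 0.490 / 1.264 = 0.3877.
ΔS = 2790 − 25.2 = 2765 mg/L, so the substrate removal rate is 2150 × 2765/1000 = 5944 kg BOD_L/d.
Biomass synthesised: P_X = Y_obs × 5944 = 2305 kg VSS/d.
R_O = Q·(S₀ − S) − 1.42·P_X = 5944 − 1.42 × 2305 = 2672 kg O₂/d.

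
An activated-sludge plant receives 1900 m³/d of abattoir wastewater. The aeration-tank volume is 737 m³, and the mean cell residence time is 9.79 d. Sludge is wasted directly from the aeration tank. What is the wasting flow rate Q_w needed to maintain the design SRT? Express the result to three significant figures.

Q_w ≈ 75.3 m³/d

For wasting at MLVSS concentration, Q_w = V/θ_c = 737.0/9.79 = 75.28 m³/d.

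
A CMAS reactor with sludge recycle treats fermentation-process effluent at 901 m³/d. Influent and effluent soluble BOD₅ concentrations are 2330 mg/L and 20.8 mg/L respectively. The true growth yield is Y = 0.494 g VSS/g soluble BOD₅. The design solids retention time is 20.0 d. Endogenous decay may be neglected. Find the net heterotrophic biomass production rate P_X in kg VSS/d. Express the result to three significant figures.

P_X ≈ 1030 kg VSS/d

Since k_d ≈ 0, Y_obs = Y = 0.494 g VSS/g soluble BOD₅.
ΔS = 2330 − 20.8 = 2309 mg/L, so the substrate removal rate is 901 × 2309/1000 = 2081 kg soluble BOD₅/d.
Net biomass production P_X = Y_obs × Q·(S₀ − S) = 0.4940 × 2081 = 1028 kg VSS/d.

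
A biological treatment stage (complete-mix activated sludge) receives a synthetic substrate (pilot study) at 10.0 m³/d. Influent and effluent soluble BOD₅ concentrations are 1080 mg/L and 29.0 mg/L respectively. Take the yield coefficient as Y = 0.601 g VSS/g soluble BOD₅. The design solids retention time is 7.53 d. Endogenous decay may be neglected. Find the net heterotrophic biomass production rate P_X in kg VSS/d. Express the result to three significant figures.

Since k_d ≈ 0, Y_obs = Y = 0.601 g VSS/g soluble BOD₅.
Q·(S₀ − S) = 10.0 × (1080 − 29.0) × 10⁻³ = 10.51 kg/d removed.
So the net sludge growth is P_X = 0.6010 × 10.51 = 6.317 kg VSS/d.

P_X ≈ 6.32 kg VSS/d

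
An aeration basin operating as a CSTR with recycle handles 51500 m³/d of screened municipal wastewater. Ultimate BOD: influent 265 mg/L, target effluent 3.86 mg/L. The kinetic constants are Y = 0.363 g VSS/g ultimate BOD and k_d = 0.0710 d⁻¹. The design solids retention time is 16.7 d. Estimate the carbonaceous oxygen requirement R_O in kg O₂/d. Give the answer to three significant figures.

R_O ≈ 10300 kg O₂/d

Observed yield with endogenous decay: Y_obs = Y / (1 + k_d·θ_c) = 0.363 / (1 + 0.0710 × 16.7) = 0.363 / 2.186 = 0.1661 g VSS/g ultimate BOD.
Substrate removed = Q·(S₀ − S) = 51500 m³/d × (265 − 3.86) g/m³ = 1.34×10^7 g/d = 13449 kg/d.
P_X = Y_obs·Q·(S₀ − S) = 0.1661 × 13449 = 2234 kg VSS/d.
R_O = Q·(S₀ − S) − 1.42·P_X = 13449 − 1.42 × 2234 = 10277 kg O₂/d.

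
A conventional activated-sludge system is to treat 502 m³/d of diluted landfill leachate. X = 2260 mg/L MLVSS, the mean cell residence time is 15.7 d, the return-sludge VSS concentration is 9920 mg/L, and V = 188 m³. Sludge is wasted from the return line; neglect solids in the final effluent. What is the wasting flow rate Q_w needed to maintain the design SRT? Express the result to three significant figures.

Q_w ≈ 2.73 m³/d

Q_w = (V·X)/(θ_c X_r) = 188.0 × 2260 / (15.7 × 9920) = 2.728 m³/d.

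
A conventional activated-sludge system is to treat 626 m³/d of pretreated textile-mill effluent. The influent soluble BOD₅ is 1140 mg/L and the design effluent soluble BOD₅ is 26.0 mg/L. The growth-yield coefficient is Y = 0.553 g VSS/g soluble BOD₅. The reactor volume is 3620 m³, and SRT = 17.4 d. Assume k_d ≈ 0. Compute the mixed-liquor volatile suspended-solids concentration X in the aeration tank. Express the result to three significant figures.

X = Y·Q·ΔS·θ_c / V = 0.553 × 626 × (1140 − 26.0) × 17.4 / 3620 = 1854 mg/L.

X ≈ 1850 mg/L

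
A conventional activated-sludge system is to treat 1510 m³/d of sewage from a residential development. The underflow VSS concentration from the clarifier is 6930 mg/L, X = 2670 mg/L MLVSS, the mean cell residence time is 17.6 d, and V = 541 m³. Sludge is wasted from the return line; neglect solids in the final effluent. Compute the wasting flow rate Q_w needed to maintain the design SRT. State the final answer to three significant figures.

Q_w = (V·X)/(θ_c X_r) = 541.0 × 2670 / (17.6 × 6930) = 11.84 m³/d.

Q_w ≈ 11.8 m³/d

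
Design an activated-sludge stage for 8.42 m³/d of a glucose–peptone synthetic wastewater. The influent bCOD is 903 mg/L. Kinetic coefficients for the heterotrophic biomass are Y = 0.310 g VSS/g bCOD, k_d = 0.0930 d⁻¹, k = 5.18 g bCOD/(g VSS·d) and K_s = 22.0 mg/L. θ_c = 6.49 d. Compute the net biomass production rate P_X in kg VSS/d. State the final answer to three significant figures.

P_X ≈ 1.46 kg VSS/d

Effluent substrate depends only on kinetics and SRT: S = K_s(1 + k_d θ_c) / [θ_c(Yk − k_d) − 1] = 22.0 × (1 + 0.0930 × 6.49) / [6.49 × (0.310 × 5.18 − 0.0930) − 1] = 35.28 / 8.818 = 4.001 mg/L.
Correct the yield for decay: Y_obs = Y/(1 + k_d θ_c) = 0.310 / (1 + 0.0930 × 6.49) = 0.310 / 1.604 = 0.1933.
Mass of bCOD removed per day: Q(S₀ − S) = 8.42 × 899.0 g/m³ = 7.570 kg/d.
Biomass produced: P_X = Y_obs·Q·ΔS = 0.1933 × 7.570 ≈ 1.463 kg VSS/d.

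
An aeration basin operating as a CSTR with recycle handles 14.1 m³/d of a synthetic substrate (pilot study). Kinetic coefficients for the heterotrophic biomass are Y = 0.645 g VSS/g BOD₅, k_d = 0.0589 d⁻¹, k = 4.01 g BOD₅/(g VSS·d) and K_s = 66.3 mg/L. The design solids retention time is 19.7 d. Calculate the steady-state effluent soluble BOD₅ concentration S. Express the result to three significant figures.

S ≈ 2.94 mg/L

From the Monod/SRT balance for a CMAS, S = K_s·(1+k_d θ_c)/[θ_c·(Y k − k_d) − 1] = 66.3 × (1 + 0.0589 × 19.7) / [19.7 × (0.645 × 4.01 − 0.0589) − 1] = 143.2 / 48.79 = 2.935 mg/L.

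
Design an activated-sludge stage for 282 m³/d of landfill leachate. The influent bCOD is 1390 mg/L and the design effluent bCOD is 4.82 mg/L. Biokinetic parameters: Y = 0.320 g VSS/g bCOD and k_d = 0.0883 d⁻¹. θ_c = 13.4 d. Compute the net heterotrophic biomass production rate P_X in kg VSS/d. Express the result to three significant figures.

P_X ≈ 57.3 kg VSS/d

Observed yield with endogenous decay: Y_obs = Y / (1 + k_d·θ_c) = 0.320 / (1 + 0.0883 × 13.4) = 0.320 / 2.183 = 0.1466 g VSS/g bCOD.
Substrate removed = Q·(S₀ − S) = 282 m³/d × (1390 − 4.82) g/m³ = 3.91×10^5 g/d = 390.6 kg/d.
So the net sludge growth is P_X = 0.1466 × 390.6 = 57.25 kg VSS/d.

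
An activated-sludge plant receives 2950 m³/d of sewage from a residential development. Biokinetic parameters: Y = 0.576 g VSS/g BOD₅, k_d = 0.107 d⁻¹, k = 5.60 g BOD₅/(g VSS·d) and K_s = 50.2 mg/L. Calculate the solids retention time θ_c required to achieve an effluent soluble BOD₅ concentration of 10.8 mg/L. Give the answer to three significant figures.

θ_c ≈ 2.15 d

From 1/θ_c = Y·k·S/(K_s + S) − k_d: Y·k·S/(K_s+S) = 0.576 × 5.60 × 10.8 / (50.2 + 10.8) = 0.5711 d⁻¹.
Then 1/θ_c = μ − k_d = 0.5711 − 0.107 = 0.4641 d⁻¹, giving θ_c = 2.155 d.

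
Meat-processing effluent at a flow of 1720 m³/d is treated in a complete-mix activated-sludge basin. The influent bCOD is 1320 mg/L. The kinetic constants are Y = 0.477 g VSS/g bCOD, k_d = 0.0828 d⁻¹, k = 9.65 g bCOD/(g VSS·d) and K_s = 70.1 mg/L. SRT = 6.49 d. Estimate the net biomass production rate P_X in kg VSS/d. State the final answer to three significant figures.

For a completely mixed reactor with recycle the Lawrence–McCarty relation gives S = K_s·(1 + k_d·θ_c) / [θ_c·(Y·k − k_d) − 1] = 70.1 × (1 + 0.0828 × 6.49) / [6.49 × (0.477 × 9.65 − 0.0828) − 1] = 107.8 / 28.34 = 3.803 mg/L.
The observed yield is Y_obs = Y/(1 + k_d·θ_c) = 0.477 / (1 + 0.0828 × 6.49) = 0.477 / 1.537 = 0.3103 g VSS per g bCOD removed.
Q·(S₀ − S) = 1720 × (1320 − 3.80) × 10⁻³ = 2264 kg/d removed.
P_X = Y_obs · Q(S₀ − S) = 0.3103 × 2264 = 702.4 kg VSS/d.

P_X ≈ 702 kg VSS/d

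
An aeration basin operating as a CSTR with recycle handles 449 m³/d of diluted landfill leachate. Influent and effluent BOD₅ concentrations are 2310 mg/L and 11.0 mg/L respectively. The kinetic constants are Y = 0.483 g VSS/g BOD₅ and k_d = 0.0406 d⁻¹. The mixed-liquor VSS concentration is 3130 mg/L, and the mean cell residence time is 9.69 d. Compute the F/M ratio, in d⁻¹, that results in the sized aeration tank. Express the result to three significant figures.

F/M ≈ 0.299 d⁻¹

From the SRT design equation V = Y Q (S₀−S) θ_c / [X (1 + k_d θ_c)] = 0.483 × 449 × (2310 − 11.0) × 9.69 / [3130 × (1 + 0.0406 × 9.69)] = 4.83×10^6 / 4361 = 1108 m³.
F/M = applied load / biomass = Q·S₀/(V·X) = 449 × 2310 / (1108 × 3130) = 0.2991 d⁻¹.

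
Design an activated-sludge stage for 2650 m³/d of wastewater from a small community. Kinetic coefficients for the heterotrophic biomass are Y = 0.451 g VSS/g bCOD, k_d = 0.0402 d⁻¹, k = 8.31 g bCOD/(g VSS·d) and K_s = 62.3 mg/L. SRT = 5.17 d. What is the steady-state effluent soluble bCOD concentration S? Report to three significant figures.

Effluent substrate depends only on kinetics and SRT: S = K_s(1 + k_d θ_c) / [θ_c(Yk − k_d) − 1] = 62.3 × (1 + 0.0402 × 5.17) / [5.17 × (0.451 × 8.31 − 0.0402) − 1] = 75.25 / 18.17 = 4.142 mg/L.

S ≈ 4.14 mg/L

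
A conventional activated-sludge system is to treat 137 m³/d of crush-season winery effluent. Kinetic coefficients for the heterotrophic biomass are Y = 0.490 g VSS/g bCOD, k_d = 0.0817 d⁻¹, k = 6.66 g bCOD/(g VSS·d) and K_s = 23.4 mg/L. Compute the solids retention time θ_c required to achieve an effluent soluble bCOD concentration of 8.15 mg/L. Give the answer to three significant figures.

At the target effluent, Y k S/(K_s+S) = 0.490×6.66×8.15/31.55 = 0.8430 d⁻¹.
θ_c = 1/(μ − k_d) = 1/(0.8430 − 0.0817) = 1/0.7613 = 1.314 d.

θ_c ≈ 1.31 d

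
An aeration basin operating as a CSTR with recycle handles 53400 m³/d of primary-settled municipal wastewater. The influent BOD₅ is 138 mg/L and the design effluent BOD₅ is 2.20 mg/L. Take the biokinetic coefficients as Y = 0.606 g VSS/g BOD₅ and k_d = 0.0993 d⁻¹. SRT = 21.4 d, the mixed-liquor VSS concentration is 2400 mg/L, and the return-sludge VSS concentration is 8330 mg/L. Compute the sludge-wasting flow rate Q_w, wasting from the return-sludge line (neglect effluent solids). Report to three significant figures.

From the SRT design equation V = Y Q (S₀−S) θ_c / [X (1 + k_d θ_c)] = 0.606 × 53400 × (138 − 2.20) × 21.4 / [2400 × (1 + 0.0993 × 21.4)] = 9.4×10^7 / 7500 = 12539 m³.
θ_c = V·X/(Q_w·X_r) when wasting from the recycle, so Q_w = V·X/(θ_c·X_r) = 12539 × 2400 / (21.4 × 8330) = 168.8 m³/d.

Q_w ≈ 169 m³/d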